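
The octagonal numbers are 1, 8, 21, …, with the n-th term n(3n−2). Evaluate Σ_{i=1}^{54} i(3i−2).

158895

Σ i(3i−2) = 3Σi² − 2Σi over i = 1..54.
Σi = 1485 and Σi² = 53955.
3·53955 − 2·1485 = 158895.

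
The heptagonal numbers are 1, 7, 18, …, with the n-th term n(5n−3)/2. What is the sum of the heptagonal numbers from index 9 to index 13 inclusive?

Σ i(5i−3)/2 = (5Σi² − 3Σi) / 2 over i = 9..13.
Σi = 91 − 36 = 55 and Σi² = 819 − 204 = 615.
(5·615 − 3·55) / 2 = 2910/2 = 1455.

1455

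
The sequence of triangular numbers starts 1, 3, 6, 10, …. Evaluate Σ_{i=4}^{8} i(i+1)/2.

Σ i(i+1)/2 = (Σi² + Σi) / 2 over i = 4..8.
Σi = 36 − 6 = 30 and Σi² = 204 − 14 = 190.
(1·190 + 1·30) / 2 = 220/2 = 110.

110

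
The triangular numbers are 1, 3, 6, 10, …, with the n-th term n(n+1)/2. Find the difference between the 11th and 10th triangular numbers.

Consecutive triangular numbers differ by n: T_{11} − T_{10} = 11.

11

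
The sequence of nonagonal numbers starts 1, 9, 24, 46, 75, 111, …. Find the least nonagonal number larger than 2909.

Solve n(7n−5)/2 > 2909 for integer n.
The largest n with value ≤ 2909 is 29 (since 2871 ≤ 2909 < 3075), so the first above is n = 30, value 3075.

3075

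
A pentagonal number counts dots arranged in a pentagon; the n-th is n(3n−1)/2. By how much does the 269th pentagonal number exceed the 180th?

59897

269·(3·269 − 1)/2 = 108407 and 180·(3·180 − 1)/2 = 48510.
Difference: 108407 − 48510 = 59897.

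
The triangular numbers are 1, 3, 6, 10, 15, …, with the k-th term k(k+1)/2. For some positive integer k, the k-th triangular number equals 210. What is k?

Set n(n+1)/2 = 210, giving n² + n − 420 = 0.
The discriminant is 1 + 8·210 = 1681, and √1681 = 41.
So n = (-1 + 41) / 2 = 40/2 = 20.

20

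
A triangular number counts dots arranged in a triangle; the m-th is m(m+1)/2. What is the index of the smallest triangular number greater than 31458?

Solve n(n+1)/2 > 31458 for integer n.
The largest n with value ≤ 31458 is 250 (since 31375 ≤ 31458 < 31626), so the first above is n = 251, value 31626.

251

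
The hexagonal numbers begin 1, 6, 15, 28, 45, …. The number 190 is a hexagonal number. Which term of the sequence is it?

Set n(2n−1) = 190, giving 2n² − n − 190 = 0.
So n = (1 + 39) / 4 = 40/4 = 10.

10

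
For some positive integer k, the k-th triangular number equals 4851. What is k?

Set n(n+1)/2 = 4851, giving n² + n − 9702 = 0.
The discriminant is 1 + 8·4851 = 38809, and √38809 = 197.
So n = (-1 + 197) / 2 = 196/2 = 98.
Check: 98·99/2 = 4851. ✓

98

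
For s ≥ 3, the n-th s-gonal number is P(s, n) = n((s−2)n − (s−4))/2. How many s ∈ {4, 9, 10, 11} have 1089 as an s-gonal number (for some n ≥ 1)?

2

s = 4: P(4, 33) = 1089. ✓
s = 9: P(9, 18) = 1089. ✓
s = 10: P(10, 16) = 976 and P(10, 17) = 1105; 1089 is not s-gonal.
s = 11: P(11, 15) = 960 and P(11, 16) = 1096; 1089 is not s-gonal.
Hits: s ∈ {4, 9} → 2.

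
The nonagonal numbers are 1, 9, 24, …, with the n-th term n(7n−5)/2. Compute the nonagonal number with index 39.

39·(7·39 − 5)/2 = 39·268/2 = 39·134 = 5226.

5226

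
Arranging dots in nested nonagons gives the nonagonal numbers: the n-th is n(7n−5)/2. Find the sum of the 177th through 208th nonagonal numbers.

Σ i(7i−5)/2 = (7Σi² − 5Σi) / 2 over i = 177..208.
Σi = 21736 − 15576 = 6160 and Σi² = 3021304 − 1832776 = 1188528.
(7·1188528 − 5·6160) / 2 = 8288896/2 = 4144448.

4144448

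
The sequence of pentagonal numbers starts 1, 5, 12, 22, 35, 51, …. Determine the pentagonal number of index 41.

2501

The 41st pentagonal number is n(3n−1)/2 with n = 41.
41·(3·41 − 1)/2 = 41·122/2 = 41·61 = 2501.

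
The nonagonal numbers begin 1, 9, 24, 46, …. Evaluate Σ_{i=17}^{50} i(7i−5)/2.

Σ i(7i−5)/2 = (7Σi² − 5Σi) / 2 over i = 17..50.
Σi = 1275 − 136 = 1139 and Σi² = 42925 − 1496 = 41429.
(7·41429 − 5·1139) / 2 = 284308/2 = 142154.

142154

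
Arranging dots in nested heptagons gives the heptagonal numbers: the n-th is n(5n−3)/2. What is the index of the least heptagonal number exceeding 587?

Solve n(5n−3)/2 > 587 for integer n.
The largest n with value ≤ 587 is 15 (since 540 ≤ 587 < 616), so the first above is n = 16, value 616.

16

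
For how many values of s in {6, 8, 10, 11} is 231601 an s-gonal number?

1

s = 6: P(6, 340) = 230860 and P(6, 341) = 232221; 231601 is not s-gonal.
s = 8: P(8, 278) = 231296 and P(8, 279) = 232965; 231601 is not s-gonal.
s = 10: P(10, 241) = 231601. ✓
s = 11: P(11, 227) = 231086 and P(11, 228) = 233130; 231601 is not s-gonal.
Hits: s ∈ {10} → 1.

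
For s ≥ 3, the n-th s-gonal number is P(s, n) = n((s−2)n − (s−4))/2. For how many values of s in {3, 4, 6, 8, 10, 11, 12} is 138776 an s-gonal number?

s = 3: P(3, 526) = 138601 and P(3, 527) = 139128; 138776 is not s-gonal.
s = 4: P(4, 372) = 138384 and P(4, 373) = 139129; 138776 is not s-gonal.
s = 6: P(6, 263) = 138075 and P(6, 264) = 139128; 138776 is not s-gonal.
s = 8: P(8, 215) = 138245 and P(8, 216) = 139536; 138776 is not s-gonal.
s = 10: P(10, 186) = 137826 and P(10, 187) = 139315; 138776 is not s-gonal.
s = 11: P(11, 176) = 138776. ✓
s = 12: P(12, 166) = 137116 and P(12, 167) = 138777; 138776 is not s-gonal.
Hits: s ∈ {11} → 1.

1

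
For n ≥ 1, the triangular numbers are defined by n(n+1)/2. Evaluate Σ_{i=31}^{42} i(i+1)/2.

Σ i(i+1)/2 = (Σi² + Σi) / 2 over i = 31..42.
Σi = 903 − 465 = 438 and Σi² = 25585 − 9455 = 16130.
(1·16130 + 1·438) / 2 = 16568/2 = 8284.

8284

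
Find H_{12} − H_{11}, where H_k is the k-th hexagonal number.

Consecutive hexagonal numbers differ by 4n − 3: here 4·12 − 3 = 45.

45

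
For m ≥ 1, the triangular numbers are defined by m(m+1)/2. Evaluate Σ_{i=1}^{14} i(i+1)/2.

Σ i(i+1)/2 = (Σi² + Σi) / 2 over i = 1..14.
Σi = 105 and Σi² = 1015.
(1·1015 + 1·105) / 2 = 1120/2 = 560.

560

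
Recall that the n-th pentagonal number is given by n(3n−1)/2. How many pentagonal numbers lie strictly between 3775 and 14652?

The n-th pentagonal number is n(3n−1)/2.
Smallest index with value > 3775: n = 51 (giving 3876).
Largest index with value < 14652: n = 98 (giving 14357).
Indices 51 through 98: 48 terms.

48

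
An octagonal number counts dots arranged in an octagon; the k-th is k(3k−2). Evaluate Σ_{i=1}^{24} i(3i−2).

Σ i(3i−2) = 3Σi² − 2Σi over i = 1..24.
Σi = 300 and Σi² = 4900.
3·4900 − 2·300 = 14100.

14100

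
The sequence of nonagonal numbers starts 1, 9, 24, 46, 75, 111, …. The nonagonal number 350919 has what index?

Set n(7n−5)/2 = 350919, giving 7n² − 5n − 701838 = 0.
The discriminant is 25 + 56·350919 = 19651489, and √19651489 = 4433.
So n = (5 + 4433) / 14 = 4438/14 = 317.

317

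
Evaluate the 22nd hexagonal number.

946

The 22nd hexagonal number is n(2n−1) with n = 22.
22·(2·22 − 1) = 22·43 = 946.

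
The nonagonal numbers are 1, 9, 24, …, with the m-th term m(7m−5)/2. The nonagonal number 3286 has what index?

Set n(7n−5)/2 = 3286, giving 7n² − 5n − 6572 = 0.
The discriminant is 25 + 56·3286 = 184041, and √184041 = 429.
So n = (5 + 429) / 14 = 434/14 = 31.

31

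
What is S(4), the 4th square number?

The 4th square number is n² with n = 4.
4² = 16.

16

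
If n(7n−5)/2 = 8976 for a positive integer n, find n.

51

Set n(7n−5)/2 = 8976, giving 7n² − 5n − 17952 = 0.
The discriminant is 25 + 56·8976 = 502681, and √502681 = 709.
So n = (5 + 709) / 14 = 714/14 = 51.
Check: 51·(7·51 − 5)/2 = 8976. ✓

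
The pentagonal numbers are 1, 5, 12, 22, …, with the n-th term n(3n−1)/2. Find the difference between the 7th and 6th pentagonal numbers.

Consecutive pentagonal numbers differ by 3n − 2: here 3·7 − 2 = 19.

19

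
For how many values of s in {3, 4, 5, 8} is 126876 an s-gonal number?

1

s = 3: P(3, 503) = 126756 and P(3, 504) = 127260; 126876 is not s-gonal.
s = 4: P(4, 356) = 126736 and P(4, 357) = 127449; 126876 is not s-gonal.
s = 5: P(5, 291) = 126876. ✓
s = 8: P(8, 205) = 125665 and P(8, 206) = 126896; 126876 is not s-gonal.
Hits: s ∈ {5} → 1.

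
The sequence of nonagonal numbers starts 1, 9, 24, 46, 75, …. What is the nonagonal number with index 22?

The 22nd nonagonal number is n(7n−5)/2 with n = 22.
22·(7·22 − 5)/2 = 22·149/2 = 1639.

1639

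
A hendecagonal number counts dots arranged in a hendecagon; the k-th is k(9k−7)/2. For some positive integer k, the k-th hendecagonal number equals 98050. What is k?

Set n(9n−7)/2 = 98050, giving 9n² − 7n − 196100 = 0.
So n = (7 + 2657) / 18 = 2664/18 = 148.

148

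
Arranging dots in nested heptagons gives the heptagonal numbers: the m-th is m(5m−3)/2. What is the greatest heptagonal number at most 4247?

4141

Solve n(5n−3)/2 ≤ 4247 for integer n.
n = 41 gives 4141 ≤ 4247, while n = 42 gives 4347 > 4247; so the answer is 4141.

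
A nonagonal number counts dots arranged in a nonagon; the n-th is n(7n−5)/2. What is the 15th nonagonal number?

750

The 15th nonagonal number is n(7n−5)/2 with n = 15.
15·(7·15 − 5)/2 = 15·100/2 = 15·50 = 750.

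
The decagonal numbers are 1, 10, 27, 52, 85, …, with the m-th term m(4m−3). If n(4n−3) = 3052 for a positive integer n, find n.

Set n(4n−3) = 3052, giving 4n² − 3n − 3052 = 0.
So n = (3 + 221) / 8 = 224/8 = 28.
Check: 28·(4·28 − 3) = 3052. ✓

28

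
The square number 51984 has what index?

We need n² = 51984, so n = √51984 = 228.
Check: 228² = 51984. ✓

228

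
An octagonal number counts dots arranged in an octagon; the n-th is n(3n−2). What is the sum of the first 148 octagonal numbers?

3252670

Σ i(3i−2) = 3Σi² − 2Σi over i = 1..148.
Σi = 11026 and Σi² = 1091574.
3·1091574 − 2·11026 = 3252670.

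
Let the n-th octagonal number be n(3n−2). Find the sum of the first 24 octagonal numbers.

14100

Σ i(3i−2) = 3Σi² − 2Σi over i = 1..24.
Σi = 300 and Σi² = 4900.
3·4900 − 2·300 = 14100.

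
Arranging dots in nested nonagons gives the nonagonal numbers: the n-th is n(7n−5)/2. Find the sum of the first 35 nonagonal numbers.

50610

Σ i(7i−5)/2 = (7Σi² − 5Σi) / 2 over i = 1..35.
Σi = 630 and Σi² = 14910.
(7·14910 − 5·630) / 2 = 101220/2 = 50610.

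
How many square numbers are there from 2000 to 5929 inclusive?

The n-th square number is n².
Smallest index with value ≥ 2000: n = 45 (giving 2025).
Largest index with value ≤ 5929: n = 77 (giving 5929).
Indices 45 through 77: 33 terms.

33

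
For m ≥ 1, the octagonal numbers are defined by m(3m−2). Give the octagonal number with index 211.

211·(3·211 − 2) = 211·631 = 133141.

133141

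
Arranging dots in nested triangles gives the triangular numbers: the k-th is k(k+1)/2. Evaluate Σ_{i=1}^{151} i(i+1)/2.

Σ i(i+1)/2 = (Σi² + Σi) / 2 over i = 1..151.
Σi = 11476 and Σi² = 1159076.
(1·1159076 + 1·11476) / 2 = 1170552/2 = 585276.

585276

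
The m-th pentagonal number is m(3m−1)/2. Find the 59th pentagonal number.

59·(3·59 − 1)/2 = 59·176/2 = 59·88 = 5192.

5192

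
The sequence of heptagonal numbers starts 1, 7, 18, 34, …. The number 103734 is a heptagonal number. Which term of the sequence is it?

Set n(5n−3)/2 = 103734, giving 5n² − 3n − 207468 = 0.
The discriminant is 9 + 40·103734 = 4149369, and √4149369 = 2037.
So n = (3 + 2037) / 10 = 2040/10 = 204.

204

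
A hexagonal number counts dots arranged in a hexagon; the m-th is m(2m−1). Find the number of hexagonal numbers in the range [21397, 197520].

211

The n-th hexagonal number is n(2n−1).
Smallest index with value ≥ 21397: n = 104 (giving 21528).
Largest index with value ≤ 197520: n = 314 (giving 196878).
Indices 104 through 314: 211 terms.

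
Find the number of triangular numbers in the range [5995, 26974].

The n-th triangular number is n(n+1)/2.
Smallest index with value ≥ 5995: n = 109 (giving 5995).
Largest index with value ≤ 26974: n = 231 (giving 26796).
Indices 109 through 231: 123 terms.

123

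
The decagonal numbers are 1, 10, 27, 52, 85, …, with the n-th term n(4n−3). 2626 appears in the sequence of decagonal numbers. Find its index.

Set n(4n−3) = 2626, giving 4n² − 3n − 2626 = 0.
The discriminant is 9 + 16·2626 = 42025, and √42025 = 205.
So n = (3 + 205) / 8 = 208/8 = 26.
Check: 26·(4·26 − 3) = 2626. ✓

26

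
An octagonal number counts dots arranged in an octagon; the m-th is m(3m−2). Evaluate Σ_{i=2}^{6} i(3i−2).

Σ i(3i−2) = 3Σi² − 2Σi over i = 2..6.
Σi = 21 − 1 = 20 and Σi² = 91 − 1 = 90.
3·90 − 2·20 = 230.

230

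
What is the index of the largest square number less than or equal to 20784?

144

Solve n² ≤ 20784 for integer n.
n = 144 gives 20736 ≤ 20784, while n = 145 gives 21025 > 20784; so the answer is index 144.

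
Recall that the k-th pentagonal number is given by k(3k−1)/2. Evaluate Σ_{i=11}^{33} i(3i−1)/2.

Σ i(3i−1)/2 = (3Σi² − Σi) / 2 over i = 11..33.
Σi = 561 − 55 = 506 and Σi² = 12529 − 385 = 12144.
(3·12144 − 1·506) / 2 = 35926/2 = 17963.

17963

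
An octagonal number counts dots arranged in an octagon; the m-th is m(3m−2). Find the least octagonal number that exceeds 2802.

2821

Solve n(3n−2) > 2802 for integer n.
The largest n with value ≤ 2802 is 30 (since 2640 ≤ 2802 < 2821), so the first above is n = 31, value 2821.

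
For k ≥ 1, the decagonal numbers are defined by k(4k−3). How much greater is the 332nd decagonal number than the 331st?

2649

Consecutive decagonal numbers differ by 8n − 7: here 8·332 − 7 = 2649.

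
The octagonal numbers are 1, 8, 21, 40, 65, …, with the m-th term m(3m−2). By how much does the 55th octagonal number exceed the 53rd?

55·(3·55 − 2) = 8965 and 53·(3·53 − 2) = 8321.
Difference: 8965 − 8321 = 644.

644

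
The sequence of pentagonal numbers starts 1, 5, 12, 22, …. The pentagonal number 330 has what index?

Set n(3n−1)/2 = 330, giving 3n² − n − 660 = 0.
The discriminant is 1 + 24·330 = 7921, and √7921 = 89.
So n = (1 + 89) / 6 = 90/6 = 15.
Check: 15·(3·15 − 1)/2 = 330. ✓

15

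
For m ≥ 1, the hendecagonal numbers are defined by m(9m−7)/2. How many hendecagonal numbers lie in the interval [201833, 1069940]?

The n-th hendecagonal number is n(9n−7)/2.
Smallest index with value ≥ 201833: n = 213 (giving 203415).
Largest index with value ≤ 1069940: n = 488 (giving 1069940).
Indices 213 through 488: 276 terms.

276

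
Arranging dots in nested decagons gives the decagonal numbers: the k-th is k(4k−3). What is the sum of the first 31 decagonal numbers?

40176

Σ i(4i−3) = 4Σi² − 3Σi over i = 1..31.
Σi = 496 and Σi² = 10416.
4·10416 − 3·496 = 40176.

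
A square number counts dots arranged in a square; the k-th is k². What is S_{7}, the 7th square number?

The 7th square number is n² with n = 7.
7² = 49.

49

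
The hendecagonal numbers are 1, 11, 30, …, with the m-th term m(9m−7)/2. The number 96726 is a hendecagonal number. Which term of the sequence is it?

Set n(9n−7)/2 = 96726, giving 9n² − 7n − 193452 = 0.
So n = (7 + 2639) / 18 = 2646/18 = 147.

147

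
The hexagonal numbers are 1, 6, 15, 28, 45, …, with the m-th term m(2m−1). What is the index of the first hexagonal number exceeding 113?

Solve n(2n−1) > 113 for integer n.
The largest n with value ≤ 113 is 7 (since 91 ≤ 113 < 120), so the first above is n = 8, value 120.

8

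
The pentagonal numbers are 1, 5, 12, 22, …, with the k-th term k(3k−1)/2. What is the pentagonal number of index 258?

The 258th pentagonal number is n(3n−1)/2 with n = 258.
258·(3·258 − 1)/2 = 258·773/2 = 99717.

99717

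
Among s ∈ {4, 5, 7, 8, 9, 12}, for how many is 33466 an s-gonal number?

s = 4: P(4, 182) = 33124 and P(4, 183) = 33489; 33466 is not s-gonal.
s = 5: P(5, 149) = 33227 and P(5, 150) = 33675; 33466 is not s-gonal.
s = 7: P(7, 116) = 33466. ✓
s = 8: P(8, 105) = 32865 and P(8, 106) = 33496; 33466 is not s-gonal.
s = 9: P(9, 98) = 33369 and P(9, 99) = 34056; 33466 is not s-gonal.
s = 12: P(12, 82) = 33292 and P(12, 83) = 34113; 33466 is not s-gonal.
Hits: s ∈ {7} → 1.

1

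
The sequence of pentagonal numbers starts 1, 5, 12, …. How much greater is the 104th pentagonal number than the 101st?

104·(3·104 − 1)/2 = 16172 and 101·(3·101 − 1)/2 = 15251.
Difference: 16172 − 15251 = 921.

921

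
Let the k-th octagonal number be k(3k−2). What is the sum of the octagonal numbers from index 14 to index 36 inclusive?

Σ i(3i−2) = 3Σi² − 2Σi over i = 14..36.
Σi = 666 − 91 = 575 and Σi² = 16206 − 819 = 15387.
3·15387 − 2·575 = 45011.

45011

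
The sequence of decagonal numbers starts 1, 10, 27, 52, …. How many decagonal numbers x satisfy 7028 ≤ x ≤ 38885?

56

The n-th decagonal number is n(4n−3).
Smallest index with value ≥ 7028: n = 43 (giving 7267).
Largest index with value ≤ 38885: n = 98 (giving 38122).
Indices 43 through 98: 56 terms.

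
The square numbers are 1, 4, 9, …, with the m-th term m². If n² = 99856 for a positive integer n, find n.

We need n² = 99856, so n = √99856 = 316.
Check: 316² = 99856. ✓

316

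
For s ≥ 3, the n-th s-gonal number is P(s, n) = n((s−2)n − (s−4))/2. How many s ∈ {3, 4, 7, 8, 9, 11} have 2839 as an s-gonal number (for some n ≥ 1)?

1

s = 3: P(3, 74) = 2775 and P(3, 75) = 2850; 2839 is not s-gonal.
s = 4: P(4, 53) = 2809 and P(4, 54) = 2916; 2839 is not s-gonal.
s = 7: P(7, 34) = 2839. ✓
s = 8: P(8, 31) = 2821 and P(8, 32) = 3008; 2839 is not s-gonal.
s = 9: P(9, 28) = 2674 and P(9, 29) = 2871; 2839 is not s-gonal.
s = 11: P(11, 25) = 2725 and P(11, 26) = 2951; 2839 is not s-gonal.
Hits: s ∈ {7} → 1.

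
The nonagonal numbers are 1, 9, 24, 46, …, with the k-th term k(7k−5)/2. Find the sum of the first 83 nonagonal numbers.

670474

Σ i(7i−5)/2 = (7Σi² − 5Σi) / 2 over i = 1..83.
Σi = 3486 and Σi² = 194054.
(7·194054 − 5·3486) / 2 = 1340948/2 = 670474.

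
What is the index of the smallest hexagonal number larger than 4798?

50

Solve n(2n−1) > 4798 for integer n.
The largest n with value ≤ 4798 is 49 (since 4753 ≤ 4798 < 4950), so the first above is n = 50, value 4950.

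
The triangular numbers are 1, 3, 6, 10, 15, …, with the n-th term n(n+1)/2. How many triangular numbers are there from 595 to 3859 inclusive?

54

The n-th triangular number is n(n+1)/2.
Smallest index with value ≥ 595: n = 34 (giving 595).
Largest index with value ≤ 3859: n = 87 (giving 3828).
Indices 34 through 87: 54 terms.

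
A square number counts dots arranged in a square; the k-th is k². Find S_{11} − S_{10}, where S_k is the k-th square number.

21

n² − (n−1)² = 2n − 1, so 11² − 10² = 2·11 − 1 = 21.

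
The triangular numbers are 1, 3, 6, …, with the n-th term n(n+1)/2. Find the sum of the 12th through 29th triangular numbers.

4209

Σ i(i+1)/2 = (Σi² + Σi) / 2 over i = 12..29.
Σi = 435 − 66 = 369 and Σi² = 8555 − 506 = 8049.
(1·8049 + 1·369) / 2 = 8418/2 = 4209.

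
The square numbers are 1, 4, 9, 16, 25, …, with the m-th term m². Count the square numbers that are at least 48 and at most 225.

The n-th square number is n².
Smallest index with value ≥ 48: n = 7 (giving 49).
Largest index with value ≤ 225: n = 15 (giving 225).
Indices 7 through 15: 9 terms.

9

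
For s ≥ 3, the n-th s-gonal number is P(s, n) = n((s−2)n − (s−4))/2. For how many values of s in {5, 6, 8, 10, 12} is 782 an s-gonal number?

1

s = 5: P(5, 23) = 782. ✓
s = 6: P(6, 20) = 780 and P(6, 21) = 861; 782 is not s-gonal.
s = 8: P(8, 16) = 736 and P(8, 17) = 833; 782 is not s-gonal.
s = 10: P(10, 14) = 742 and P(10, 15) = 855; 782 is not s-gonal.
s = 12: P(12, 12) = 672 and P(12, 13) = 793; 782 is not s-gonal.
Hits: s ∈ {5} → 1.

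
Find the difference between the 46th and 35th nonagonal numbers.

46·(7·46 − 5)/2 = 7291 and 35·(7·35 − 5)/2 = 4200.
Difference: 7291 − 4200 = 3091.

3091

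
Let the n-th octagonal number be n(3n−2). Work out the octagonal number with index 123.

The 123rd octagonal number is n(3n−2) with n = 123.
123·(3·123 − 2) = 123·367 = 45141.

45141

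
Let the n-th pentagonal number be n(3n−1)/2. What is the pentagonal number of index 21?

651

21·(3·21 − 1)/2 = 21·62/2 = 21·31 = 651.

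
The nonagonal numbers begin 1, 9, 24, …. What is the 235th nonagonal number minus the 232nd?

4896

235·(7·235 − 5)/2 = 192700 and 232·(7·232 − 5)/2 = 187804.
Difference: 192700 − 187804 = 4896.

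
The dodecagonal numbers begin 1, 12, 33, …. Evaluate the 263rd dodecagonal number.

263·(5·263 − 4) = 263·1311 = 344793.

344793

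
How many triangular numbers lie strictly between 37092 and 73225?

111

The n-th triangular number is n(n+1)/2.
Smallest index with value > 37092: n = 272 (giving 37128).
Largest index with value < 73225: n = 382 (giving 73153).
Indices 272 through 382: 111 terms.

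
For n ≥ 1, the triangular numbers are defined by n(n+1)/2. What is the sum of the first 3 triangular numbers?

10

Σ i(i+1)/2 = (Σi² + Σi) / 2 over i = 1..3.
Σi = 6 and Σi² = 14.
(1·14 + 1·6) / 2 = 20/2 = 10.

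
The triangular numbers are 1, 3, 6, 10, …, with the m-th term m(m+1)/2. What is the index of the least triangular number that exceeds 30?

Solve n(n+1)/2 > 30 for integer n.
The largest n with value ≤ 30 is 7 (since 28 ≤ 30 < 36), so the first above is n = 8, value 36.

8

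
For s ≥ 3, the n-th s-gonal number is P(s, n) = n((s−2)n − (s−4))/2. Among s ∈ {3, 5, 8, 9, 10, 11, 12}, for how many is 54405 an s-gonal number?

s = 3: P(3, 329) = 54285 and P(3, 330) = 54615; 54405 is not s-gonal.
s = 5: P(5, 190) = 54055 and P(5, 191) = 54626; 54405 is not s-gonal.
s = 8: P(8, 135) = 54405. ✓
s = 9: P(9, 125) = 54375 and P(9, 126) = 55251; 54405 is not s-gonal.
s = 10: P(10, 117) = 54405. ✓
s = 11: P(11, 110) = 54065 and P(11, 111) = 55056; 54405 is not s-gonal.
s = 12: P(12, 104) = 53664 and P(12, 105) = 54705; 54405 is not s-gonal.
Hits: s ∈ {8, 10} → 2.

2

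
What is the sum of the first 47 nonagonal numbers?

122200

Σ i(7i−5)/2 = (7Σi² − 5Σi) / 2 over i = 1..47.
Σi = 1128 and Σi² = 35720.
(7·35720 − 5·1128) / 2 = 244400/2 = 122200.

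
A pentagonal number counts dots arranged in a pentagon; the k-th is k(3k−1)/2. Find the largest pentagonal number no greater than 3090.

Solve n(3n−1)/2 ≤ 3090 for integer n.
n = 45 gives 3015 ≤ 3090, while n = 46 gives 3151 > 3090; so the answer is 3015.

3015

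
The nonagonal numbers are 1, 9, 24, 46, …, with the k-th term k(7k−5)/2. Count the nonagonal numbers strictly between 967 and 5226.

The n-th nonagonal number is n(7n−5)/2.
Smallest index with value > 967: n = 17 (giving 969).
Largest index with value < 5226: n = 38 (giving 4959).
Indices 17 through 38: 22 terms.

22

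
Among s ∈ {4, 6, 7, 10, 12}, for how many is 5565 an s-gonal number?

1

s = 4: P(4, 74) = 5476 and P(4, 75) = 5625; 5565 is not s-gonal.
s = 6: P(6, 53) = 5565. ✓
s = 7: P(7, 47) = 5452 and P(7, 48) = 5688; 5565 is not s-gonal.
s = 10: P(10, 37) = 5365 and P(10, 38) = 5662; 5565 is not s-gonal.
s = 12: P(12, 33) = 5313 and P(12, 34) = 5644; 5565 is not s-gonal.
Hits: s ∈ {6} → 1.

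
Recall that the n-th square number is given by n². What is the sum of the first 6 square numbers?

91

Σ_{i=1}^{6} i² = 6·7·13/6 = 91.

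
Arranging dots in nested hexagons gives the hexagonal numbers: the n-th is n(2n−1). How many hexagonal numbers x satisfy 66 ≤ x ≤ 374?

8

The n-th hexagonal number is n(2n−1).
Smallest index with value ≥ 66: n = 6 (giving 66).
Largest index with value ≤ 374: n = 13 (giving 325).
Indices 6 through 13: 8 terms.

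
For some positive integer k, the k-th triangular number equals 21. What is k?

Set n(n+1)/2 = 21, giving n² + n − 42 = 0.
The discriminant is 1 + 8·21 = 169, and √169 = 13.
So n = (-1 + 13) / 2 = 12/2 = 6.

6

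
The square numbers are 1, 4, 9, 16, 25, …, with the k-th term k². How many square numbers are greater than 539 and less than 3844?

38

The n-th square number is n².
Smallest index with value > 539: n = 24 (giving 576).
Largest index with value < 3844: n = 61 (giving 3721).
Indices 24 through 61: 38 terms.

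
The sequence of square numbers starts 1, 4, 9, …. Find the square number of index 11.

121

The 11th square number is n² with n = 11.
11² = 121.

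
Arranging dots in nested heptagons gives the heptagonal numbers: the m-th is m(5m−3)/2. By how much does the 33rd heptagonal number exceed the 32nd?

161

Consecutive heptagonal numbers differ by 5n − 4: here 5·33 − 4 = 161.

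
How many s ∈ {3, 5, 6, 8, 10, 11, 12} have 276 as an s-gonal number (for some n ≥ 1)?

s = 3: P(3, 23) = 276. ✓
s = 5: P(5, 13) = 247 and P(5, 14) = 287; 276 is not s-gonal.
s = 6: P(6, 12) = 276. ✓
s = 8: P(8, 9) = 225 and P(8, 10) = 280; 276 is not s-gonal.
s = 10: P(10, 8) = 232 and P(10, 9) = 297; 276 is not s-gonal.
s = 11: P(11, 8) = 260 and P(11, 9) = 333; 276 is not s-gonal.
s = 12: P(12, 7) = 217 and P(12, 8) = 288; 276 is not s-gonal.
Hits: s ∈ {3, 6} → 2.

2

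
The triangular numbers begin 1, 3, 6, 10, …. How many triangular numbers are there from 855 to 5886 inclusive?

68

The n-th triangular number is n(n+1)/2.
Smallest index with value ≥ 855: n = 41 (giving 861).
Largest index with value ≤ 5886: n = 108 (giving 5886).
Indices 41 through 108: 68 terms.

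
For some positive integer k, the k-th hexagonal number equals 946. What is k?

22

Set n(2n−1) = 946, giving 2n² − n − 946 = 0.
The discriminant is 1 + 8·946 = 7569, and √7569 = 87.
So n = (1 + 87) / 4 = 88/4 = 22.
Check: 22·(2·22 − 1) = 946. ✓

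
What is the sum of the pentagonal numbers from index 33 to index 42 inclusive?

Σ i(3i−1)/2 = (3Σi² − Σi) / 2 over i = 33..42.
Σi = 903 − 528 = 375 and Σi² = 25585 − 11440 = 14145.
(3·14145 − 1·375) / 2 = 42060/2 = 21030.

21030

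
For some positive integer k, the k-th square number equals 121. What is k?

11

We need n² = 121, so n = √121 = 11.
Check: 11² = 121. ✓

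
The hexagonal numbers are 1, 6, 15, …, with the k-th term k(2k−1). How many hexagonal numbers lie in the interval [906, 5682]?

32

The n-th hexagonal number is n(2n−1).
Smallest index with value ≥ 906: n = 22 (giving 946).
Largest index with value ≤ 5682: n = 53 (giving 5565).
Indices 22 through 53: 32 terms.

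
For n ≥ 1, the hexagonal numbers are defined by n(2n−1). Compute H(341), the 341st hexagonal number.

232221

341·(2·341 − 1) = 341·681 = 232221.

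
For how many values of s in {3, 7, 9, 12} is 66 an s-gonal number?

s = 3: P(3, 11) = 66. ✓
s = 7: P(7, 5) = 55 and P(7, 6) = 81; 66 is not s-gonal.
s = 9: P(9, 4) = 46 and P(9, 5) = 75; 66 is not s-gonal.
s = 12: P(12, 4) = 64 and P(12, 5) = 105; 66 is not s-gonal.
Hits: s ∈ {3} → 1.

1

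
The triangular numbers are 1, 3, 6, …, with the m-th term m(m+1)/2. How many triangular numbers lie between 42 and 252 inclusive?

13

The n-th triangular number is n(n+1)/2.
Smallest index with value ≥ 42: n = 9 (giving 45).
Largest index with value ≤ 252: n = 21 (giving 231).
Indices 9 through 21: 13 terms.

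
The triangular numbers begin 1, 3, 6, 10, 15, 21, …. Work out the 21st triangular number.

The 21st triangular number is n(n+1)/2 with n = 21.
21·22/2 = 462/2 = 231.

231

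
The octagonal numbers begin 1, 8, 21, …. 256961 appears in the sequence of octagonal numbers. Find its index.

Set n(3n−2) = 256961, giving 3n² − 2n − 256961 = 0.
The discriminant is 4 + 12·256961 = 3083536, and √3083536 = 1756.
So n = (2 + 1756) / 6 = 1758/6 = 293.
Check: 293·(3·293 − 2) = 256961. ✓

293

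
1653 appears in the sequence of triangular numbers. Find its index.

Set n(n+1)/2 = 1653, giving n² + n − 3306 = 0.
So n = (-1 + 115) / 2 = 114/2 = 57.

57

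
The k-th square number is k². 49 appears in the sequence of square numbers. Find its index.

7

We need n² = 49, so n = √49 = 7.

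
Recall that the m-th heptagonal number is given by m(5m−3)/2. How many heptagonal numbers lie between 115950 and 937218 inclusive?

The n-th heptagonal number is n(5n−3)/2.
Smallest index with value ≥ 115950: n = 216 (giving 116316).
Largest index with value ≤ 937218: n = 612 (giving 935442).
Indices 216 through 612: 397 terms.

397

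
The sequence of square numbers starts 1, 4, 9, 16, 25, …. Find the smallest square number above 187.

196

Solve n² > 187 for integer n.
The largest n with value ≤ 187 is 13 (since 169 ≤ 187 < 196), so the first above is n = 14, value 196.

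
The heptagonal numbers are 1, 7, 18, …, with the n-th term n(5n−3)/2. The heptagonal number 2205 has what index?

Set n(5n−3)/2 = 2205, giving 5n² − 3n − 4410 = 0.
So n = (3 + 297) / 10 = 300/10 = 30.

30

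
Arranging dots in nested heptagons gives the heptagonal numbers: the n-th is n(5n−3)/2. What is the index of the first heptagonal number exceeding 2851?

Solve n(5n−3)/2 > 2851 for integer n.
The largest n with value ≤ 2851 is 34 (since 2839 ≤ 2851 < 3010), so the first above is n = 35, value 3010.

35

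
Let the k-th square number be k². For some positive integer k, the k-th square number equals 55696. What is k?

236

We need n² = 55696, so n = √55696 = 236.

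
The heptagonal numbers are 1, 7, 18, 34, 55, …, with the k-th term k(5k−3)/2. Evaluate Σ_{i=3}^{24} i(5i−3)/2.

Σ i(5i−3)/2 = (5Σi² − 3Σi) / 2 over i = 3..24.
Σi = 300 − 3 = 297 and Σi² = 4900 − 5 = 4895.
(5·4895 − 3·297) / 2 = 23584/2 = 11792.

11792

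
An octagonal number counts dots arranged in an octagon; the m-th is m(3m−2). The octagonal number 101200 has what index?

184

Set n(3n−2) = 101200, giving 3n² − 2n − 101200 = 0.
The discriminant is 4 + 12·101200 = 1214404, and √1214404 = 1102.
So n = (2 + 1102) / 6 = 1104/6 = 184.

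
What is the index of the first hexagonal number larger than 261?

12

Solve n(2n−1) > 261 for integer n.
The largest n with value ≤ 261 is 11 (since 231 ≤ 261 < 276), so the first above is n = 12, value 276.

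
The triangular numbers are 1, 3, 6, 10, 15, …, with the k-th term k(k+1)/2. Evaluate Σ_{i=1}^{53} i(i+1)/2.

26235

Σ i(i+1)/2 = (Σi² + Σi) / 2 over i = 1..53.
Σi = 1431 and Σi² = 51039.
(1·51039 + 1·1431) / 2 = 52470/2 = 26235.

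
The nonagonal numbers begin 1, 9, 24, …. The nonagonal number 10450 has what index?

Set n(7n−5)/2 = 10450, giving 7n² − 5n − 20900 = 0.
So n = (5 + 765) / 14 = 770/14 = 55.
Check: 55·(7·55 − 5)/2 = 10450. ✓

55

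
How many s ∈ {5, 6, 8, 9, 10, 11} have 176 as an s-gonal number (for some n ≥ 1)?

s = 5: P(5, 11) = 176. ✓
s = 6: P(6, 9) = 153 and P(6, 10) = 190; 176 is not s-gonal.
s = 8: P(8, 8) = 176. ✓
s = 9: P(9, 7) = 154 and P(9, 8) = 204; 176 is not s-gonal.
s = 10: P(10, 7) = 175 and P(10, 8) = 232; 176 is not s-gonal.
s = 11: P(11, 6) = 141 and P(11, 7) = 196; 176 is not s-gonal.
Hits: s ∈ {5, 8} → 2.

2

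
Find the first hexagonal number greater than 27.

Solve n(2n−1) > 27 for integer n.
The largest n with value ≤ 27 is 3 (since 15 ≤ 27 < 28), so the first above is n = 4, value 28.

28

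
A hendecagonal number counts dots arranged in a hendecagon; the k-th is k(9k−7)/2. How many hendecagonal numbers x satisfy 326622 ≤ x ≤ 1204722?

248

The n-th hendecagonal number is n(9n−7)/2.
Smallest index with value ≥ 326622: n = 270 (giving 327105).
Largest index with value ≤ 1204722: n = 517 (giving 1200991).
Indices 270 through 517: 248 terms.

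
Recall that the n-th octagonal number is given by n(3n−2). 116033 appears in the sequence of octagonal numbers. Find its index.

197

Set n(3n−2) = 116033, giving 3n² − 2n − 116033 = 0.
The discriminant is 4 + 12·116033 = 1392400, and √1392400 = 1180.
So n = (2 + 1180) / 6 = 1182/6 = 197.
Check: 197·(3·197 − 2) = 116033. ✓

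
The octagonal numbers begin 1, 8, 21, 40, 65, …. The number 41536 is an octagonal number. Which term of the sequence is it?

Set n(3n−2) = 41536, giving 3n² − 2n − 41536 = 0.
The discriminant is 4 + 12·41536 = 498436, and √498436 = 706.
So n = (2 + 706) / 6 = 708/6 = 118.
Check: 118·(3·118 − 2) = 41536. ✓

118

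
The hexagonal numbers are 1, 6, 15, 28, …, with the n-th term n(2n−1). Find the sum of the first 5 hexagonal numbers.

95

Σ i(2i−1) = 2Σi² − Σi over i = 1..5.
Σi = 15 and Σi² = 55.
2·55 − 1·15 = 95.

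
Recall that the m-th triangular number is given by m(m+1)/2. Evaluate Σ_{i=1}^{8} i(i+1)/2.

120

Σ i(i+1)/2 = (Σi² + Σi) / 2 over i = 1..8.
Σi = 36 and Σi² = 204.
(1·204 + 1·36) / 2 = 240/2 = 120.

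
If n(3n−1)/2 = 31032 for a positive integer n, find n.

144

Set n(3n−1)/2 = 31032, giving 3n² − n − 62064 = 0.
The discriminant is 1 + 24·31032 = 744769, and √744769 = 863.
So n = (1 + 863) / 6 = 864/6 = 144.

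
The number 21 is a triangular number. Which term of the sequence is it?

6

Set n(n+1)/2 = 21, giving n² + n − 42 = 0.
So n = (-1 + 13) / 2 = 12/2 = 6.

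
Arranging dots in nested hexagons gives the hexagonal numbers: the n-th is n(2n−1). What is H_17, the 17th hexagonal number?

561

The 17th hexagonal number is n(2n−1) with n = 17.
17·(2·17 − 1) = 17·33 = 561.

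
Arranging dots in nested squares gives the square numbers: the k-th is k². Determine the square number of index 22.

484

22² = 484.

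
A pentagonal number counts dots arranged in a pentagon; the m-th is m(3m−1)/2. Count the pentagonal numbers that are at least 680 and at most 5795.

The n-th pentagonal number is n(3n−1)/2.
Smallest index with value ≥ 680: n = 22 (giving 715).
Largest index with value ≤ 5795: n = 62 (giving 5735).
Indices 22 through 62: 41 terms.

41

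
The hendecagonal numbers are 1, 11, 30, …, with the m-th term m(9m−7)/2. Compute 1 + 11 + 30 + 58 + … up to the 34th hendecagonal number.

59500

Σ i(9i−7)/2 = (9Σi² − 7Σi) / 2 over i = 1..34.
Σi = 595 and Σi² = 13685.
(9·13685 − 7·595) / 2 = 119000/2 = 59500.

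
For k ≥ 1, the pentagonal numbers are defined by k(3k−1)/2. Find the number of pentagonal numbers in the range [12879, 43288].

78

The n-th pentagonal number is n(3n−1)/2.
Smallest index with value ≥ 12879: n = 93 (giving 12927).
Largest index with value ≤ 43288: n = 170 (giving 43265).
Indices 93 through 170: 78 terms.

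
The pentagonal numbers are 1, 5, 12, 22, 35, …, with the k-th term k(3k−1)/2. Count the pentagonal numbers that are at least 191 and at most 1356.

19

The n-th pentagonal number is n(3n−1)/2.
Smallest index with value ≥ 191: n = 12 (giving 210).
Largest index with value ≤ 1356: n = 30 (giving 1335).
Indices 12 through 30: 19 terms.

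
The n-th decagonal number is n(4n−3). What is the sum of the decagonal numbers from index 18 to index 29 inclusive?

Σ i(4i−3) = 4Σi² − 3Σi over i = 18..29.
Σi = 435 − 153 = 282 and Σi² = 8555 − 1785 = 6770.
4·6770 − 3·282 = 26234.

26234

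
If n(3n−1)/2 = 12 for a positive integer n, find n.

3

Set n(3n−1)/2 = 12, giving 3n² − n − 24 = 0.
The discriminant is 1 + 24·12 = 289, and √289 = 17.
So n = (1 + 17) / 6 = 18/6 = 3.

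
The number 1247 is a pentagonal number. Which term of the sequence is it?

Set n(3n−1)/2 = 1247, giving 3n² − n − 2494 = 0.
So n = (1 + 173) / 6 = 174/6 = 29.
Check: 29·(3·29 − 1)/2 = 1247. ✓

29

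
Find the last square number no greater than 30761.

Solve n² ≤ 30761 for integer n.
n = 175 gives 30625 ≤ 30761, while n = 176 gives 30976 > 30761; so the answer is 30625.

30625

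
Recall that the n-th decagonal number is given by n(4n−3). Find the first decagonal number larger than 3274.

3277

Solve n(4n−3) > 3274 for integer n.
The largest n with value ≤ 3274 is 28 (since 3052 ≤ 3274 < 3277), so the first above is n = 29, value 3277.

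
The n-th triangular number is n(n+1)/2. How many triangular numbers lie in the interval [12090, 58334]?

The n-th triangular number is n(n+1)/2.
Smallest index with value ≥ 12090: n = 155 (giving 12090).
Largest index with value ≤ 58334: n = 341 (giving 58311).
Indices 155 through 341: 187 terms.

187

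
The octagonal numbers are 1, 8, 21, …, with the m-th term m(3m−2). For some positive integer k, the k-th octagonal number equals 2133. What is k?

Set n(3n−2) = 2133, giving 3n² − 2n − 2133 = 0.
So n = (2 + 160) / 6 = 162/6 = 27.

27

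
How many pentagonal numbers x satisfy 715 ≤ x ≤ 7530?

The n-th pentagonal number is n(3n−1)/2.
Smallest index with value ≥ 715: n = 22 (giving 715).
Largest index with value ≤ 7530: n = 71 (giving 7526).
Indices 22 through 71: 50 terms.

50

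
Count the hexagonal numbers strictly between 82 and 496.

9

The n-th hexagonal number is n(2n−1).
Smallest index with value > 82: n = 7 (giving 91).
Largest index with value < 496: n = 15 (giving 435).
Indices 7 through 15: 9 terms.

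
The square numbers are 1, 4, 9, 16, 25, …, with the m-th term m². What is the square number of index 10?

100

The 10th square number is n² with n = 10.
10² = 100.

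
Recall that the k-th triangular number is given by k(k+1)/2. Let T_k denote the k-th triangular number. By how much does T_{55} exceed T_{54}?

55

Consecutive triangular numbers differ by n: T_{55} − T_{54} = 55.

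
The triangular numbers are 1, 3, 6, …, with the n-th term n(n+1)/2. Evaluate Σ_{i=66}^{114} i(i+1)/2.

Σ i(i+1)/2 = (Σi² + Σi) / 2 over i = 66..114.
Σi = 6555 − 2145 = 4410 and Σi² = 500365 − 93665 = 406700.
(1·406700 + 1·4410) / 2 = 411110/2 = 205555.

205555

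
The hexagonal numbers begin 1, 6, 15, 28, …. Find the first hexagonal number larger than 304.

325

Solve n(2n−1) > 304 for integer n.
The largest n with value ≤ 304 is 12 (since 276 ≤ 304 < 325), so the first above is n = 13, value 325.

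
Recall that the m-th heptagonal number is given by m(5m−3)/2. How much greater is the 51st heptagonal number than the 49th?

51·(5·51 − 3)/2 = 6426 and 49·(5·49 − 3)/2 = 5929.
Difference: 6426 − 5929 = 497.

497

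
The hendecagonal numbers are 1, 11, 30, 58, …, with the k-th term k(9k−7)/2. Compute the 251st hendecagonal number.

282626

The 251st hendecagonal number is n(9n−7)/2 with n = 251.
251·(9·251 − 7)/2 = 251·2252/2 = 251·1126 = 282626.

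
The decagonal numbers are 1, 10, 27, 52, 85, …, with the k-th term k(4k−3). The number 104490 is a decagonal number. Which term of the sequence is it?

Set n(4n−3) = 104490, giving 4n² − 3n − 104490 = 0.
The discriminant is 9 + 16·104490 = 1671849, and √1671849 = 1293.
So n = (3 + 1293) / 8 = 1296/8 = 162.
Check: 162·(4·162 − 3) = 104490. ✓

162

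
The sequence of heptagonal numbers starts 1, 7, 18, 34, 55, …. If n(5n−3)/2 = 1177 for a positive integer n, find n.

Set n(5n−3)/2 = 1177, giving 5n² − 3n − 2354 = 0.
So n = (3 + 217) / 10 = 220/10 = 22.

22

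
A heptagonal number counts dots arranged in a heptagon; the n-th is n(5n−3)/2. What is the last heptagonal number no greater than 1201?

1177

Solve n(5n−3)/2 ≤ 1201 for integer n.
n = 22 gives 1177 ≤ 1201, while n = 23 gives 1288 > 1201; so the answer is 1177.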